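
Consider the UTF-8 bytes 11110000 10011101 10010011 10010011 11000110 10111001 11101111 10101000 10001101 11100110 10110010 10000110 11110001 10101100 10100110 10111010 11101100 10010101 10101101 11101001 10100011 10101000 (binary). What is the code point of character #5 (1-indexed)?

Offset 0: leading byte 0xF0 = 11110000 → 4-byte char #1 = F0 9D 93 93.
Offset 4: leading byte 0xC6 = 11000110 → 2-byte char #2 = C6 B9.
Offset 6: leading byte 0xEF = 11101111 → 3-byte char #3 = EF A8 8D.
Offset 9: leading byte 0xE6 = 11100110 → 3-byte char #4 = E6 B2 86.
Offset 12: leading byte 0xF1 = 11110001 → 4-byte char #5 = F1 AC A6 BA.
Leading byte 0xF1 = 11110001 matches 11110xxx → 4-byte sequence.
Byte 1: 0xF1 = 11110001, payload 001 (3 bits).
Byte 2: 0xAC = 10101100 (10xxxxxx ✓), payload 101100.
Byte 3: 0xA6 = 10100110 (10xxxxxx ✓), payload 100110.
Byte 4: 0xBA = 10111010 (10xxxxxx ✓), payload 111010.
Concatenate: 001101100100110111010 = 0x6C9BA (21 bits → U+6C9BA).

U+6C9BA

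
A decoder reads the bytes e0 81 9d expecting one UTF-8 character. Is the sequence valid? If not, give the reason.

Leading byte 0xE0 = 11100000 → 3-byte form.
Continuation bytes all match 10xxxxxx. Payload decodes to 0x5D.
But 0x5D < 0x800, the minimum for a 3-byte sequence — this is an overlong encoding.

invalid (overlong encoding)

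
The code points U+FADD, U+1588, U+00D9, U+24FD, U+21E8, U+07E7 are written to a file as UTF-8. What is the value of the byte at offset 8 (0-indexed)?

0xE2

U+FADD → 3-byte form EF AB 9D at offsets 0–2.
U+1588 → 3-byte form E1 96 88 at offsets 3–5.
U+00D9 → 2-byte form C3 99 at offsets 6–7.
U+24FD → 3-byte form E2 93 BD at offsets 8–10.
Offset 8 falls in char 4's range; it's byte 1 of E2 93 BD = 0xE2.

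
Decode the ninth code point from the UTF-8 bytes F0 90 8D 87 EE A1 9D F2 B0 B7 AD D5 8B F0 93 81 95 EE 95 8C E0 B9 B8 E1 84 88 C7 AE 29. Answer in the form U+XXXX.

Offset 0: leading byte 0xF0 = 11110000 → 4-byte char #1 = F0 90 8D 87.
Offset 4: leading byte 0xEE = 11101110 → 3-byte char #2 = EE A1 9D.
Offset 7: leading byte 0xF2 = 11110010 → 4-byte char #3 = F2 B0 B7 AD.
Offset 11: leading byte 0xD5 = 11010101 → 2-byte char #4 = D5 8B.
Offset 13: leading byte 0xF0 = 11110000 → 4-byte char #5 = F0 93 81 95.
Offset 17: leading byte 0xEE = 11101110 → 3-byte char #6 = EE 95 8C.
Offset 20: leading byte 0xE0 = 11100000 → 3-byte char #7 = E0 B9 B8.
Offset 23: leading byte 0xE1 = 11100001 → 3-byte char #8 = E1 84 88.
Offset 26: leading byte 0xC7 = 11000111 → 2-byte char #9 = C7 AE.
Leading byte 0xC7 = 11000111 matches 110xxxxx → 2-byte sequence.
Byte 1: 0xC7 = 11000111, payload 00111 (5 bits).
Byte 2: 0xAE = 10101110 (10xxxxxx ✓), payload 101110.
Concatenate: 00111101110 = 0x1EE (11 bits → U+01EE).

U+01EE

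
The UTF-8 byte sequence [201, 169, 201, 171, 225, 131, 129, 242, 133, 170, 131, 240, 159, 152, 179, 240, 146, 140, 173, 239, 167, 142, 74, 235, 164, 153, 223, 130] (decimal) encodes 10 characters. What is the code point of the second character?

U+026B

Offset 0: leading byte 0xC9 = 11001001 → 2-byte char #1 = C9 A9.
Offset 2: leading byte 0xC9 = 11001001 → 2-byte char #2 = C9 AB.
Leading byte 0xC9 = 11001001 matches 110xxxxx → 2-byte sequence.
Byte 1: 0xC9 = 11001001, payload 01001 (5 bits).
Byte 2: 0xAB = 10101011 (10xxxxxx ✓), payload 101011.
Concatenate: 01001101011 = 0x26B (11 bits → U+026B).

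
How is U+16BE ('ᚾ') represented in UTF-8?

U+16BE = 0x16BE = 5822 decimal. In range U+0800–U+FFFF → 3-byte form: 1110xxxx 10xxxxxx 10xxxxxx.
Binary (16 bits): 0001011010111110.
Split 4+6+6: 0001 | 011010 | 111110.
Byte 1: 11100001 = 0xE1.
Byte 2: 10011010 = 0x9A.
Byte 3: 10111110 = 0xBE.

E1 9A BE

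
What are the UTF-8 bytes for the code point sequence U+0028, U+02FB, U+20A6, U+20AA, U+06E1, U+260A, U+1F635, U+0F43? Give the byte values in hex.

U+0028: 1-byte form → 28.
U+02FB: 2-byte form → CB BB.
U+20A6: 3-byte form → E2 82 A6.
U+20AA: 3-byte form → E2 82 AA.
U+06E1: 2-byte form → DB A1.
U+260A: 3-byte form → E2 98 8A.
U+1F635: 4-byte form → F0 9F 98 B5.
U+0F43: 3-byte form → E0 BD 83.
Concatenated (21 bytes): 28 CB BB E2 82 A6 E2 82 AA DB A1 E2 98 8A F0 9F 98 B5 E0 BD 83.

28 CB BB E2 82 A6 E2 82 AA DB A1 E2 98 8A F0 9F 98 B5 E0 BD 83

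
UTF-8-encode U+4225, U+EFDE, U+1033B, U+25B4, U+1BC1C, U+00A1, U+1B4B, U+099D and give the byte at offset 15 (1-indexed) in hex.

0x9B

1-indexed offset 15 is 0-indexed offset 14.
U+4225 → 3-byte form E4 88 A5 at offsets 0–2.
U+EFDE → 3-byte form EE BF 9E at offsets 3–5.
U+1033B → 4-byte form F0 90 8C BB at offsets 6–9.
U+25B4 → 3-byte form E2 96 B4 at offsets 10–12.
U+1BC1C → 4-byte form F0 9B B0 9C at offsets 13–16.
Offset 14 falls in char 5's range; it's byte 2 of F0 9B B0 9C = 0x9B.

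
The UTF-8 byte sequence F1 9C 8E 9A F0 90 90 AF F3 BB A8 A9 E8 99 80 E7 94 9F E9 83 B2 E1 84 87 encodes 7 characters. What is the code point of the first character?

Offset 0: leading byte 0xF1 = 11110001 → 4-byte char #1 = F1 9C 8E 9A.
Leading byte 0xF1 = 11110001 matches 11110xxx → 4-byte sequence.
Byte 1: 0xF1 = 11110001, payload 001 (3 bits).
Byte 2: 0x9C = 10011100 (10xxxxxx ✓), payload 011100.
Byte 3: 0x8E = 10001110 (10xxxxxx ✓), payload 001110.
Byte 4: 0x9A = 10011010 (10xxxxxx ✓), payload 011010.
Concatenate: 001011100001110011010 = 0x5C39A (21 bits → U+5C39A).

U+5C39A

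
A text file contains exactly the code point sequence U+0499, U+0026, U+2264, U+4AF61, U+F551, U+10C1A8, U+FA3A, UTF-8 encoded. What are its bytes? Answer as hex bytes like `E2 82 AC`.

D2 99 26 E2 89 A4 F1 8A BD A1 EF 95 91 F4 8C 86 A8 EF A8 BA

U+0499: 2-byte form → D2 99.
U+0026: 1-byte form → 26.
U+2264: 3-byte form → E2 89 A4.
U+4AF61: 4-byte form → F1 8A BD A1.
U+F551: 3-byte form → EF 95 91.
U+10C1A8: 4-byte form → F4 8C 86 A8.
U+FA3A: 3-byte form → EF A8 BA.
Concatenated (20 bytes): D2 99 26 E2 89 A4 F1 8A BD A1 EF 95 91 F4 8C 86 A8 EF A8 BA.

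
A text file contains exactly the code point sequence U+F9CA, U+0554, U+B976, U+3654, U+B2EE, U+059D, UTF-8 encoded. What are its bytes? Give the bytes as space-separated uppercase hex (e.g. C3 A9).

EF A7 8A D5 94 EB A5 B6 E3 99 94 EB 8B AE D6 9D

U+F9CA: 3-byte form → EF A7 8A.
U+0554: 2-byte form → D5 94.
U+B976: 3-byte form → EB A5 B6.
U+3654: 3-byte form → E3 99 94.
U+B2EE: 3-byte form → EB 8B AE.
U+059D: 2-byte form → D6 9D.
Concatenated (16 bytes): EF A7 8A D5 94 EB A5 B6 E3 99 94 EB 8B AE D6 9D.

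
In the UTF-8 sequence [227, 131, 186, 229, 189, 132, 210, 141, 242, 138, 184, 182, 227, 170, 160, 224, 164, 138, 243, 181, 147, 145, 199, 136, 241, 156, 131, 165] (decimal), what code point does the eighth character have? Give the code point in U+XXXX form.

Offset 0: leading byte 0xE3 = 11100011 → 3-byte char #1 = E3 83 BA.
Offset 3: leading byte 0xE5 = 11100101 → 3-byte char #2 = E5 BD 84.
Offset 6: leading byte 0xD2 = 11010010 → 2-byte char #3 = D2 8D.
Offset 8: leading byte 0xF2 = 11110010 → 4-byte char #4 = F2 8A B8 B6.
Offset 12: leading byte 0xE3 = 11100011 → 3-byte char #5 = E3 AA A0.
Offset 15: leading byte 0xE0 = 11100000 → 3-byte char #6 = E0 A4 8A.
Offset 18: leading byte 0xF3 = 11110011 → 4-byte char #7 = F3 B5 93 91.
Offset 22: leading byte 0xC7 = 11000111 → 2-byte char #8 = C7 88.
Leading byte 0xC7 = 11000111 matches 110xxxxx → 2-byte sequence.
Byte 1: 0xC7 = 11000111, payload 00111 (5 bits).
Byte 2: 0x88 = 10001000 (10xxxxxx ✓), payload 001000.
Concatenate: 00111001000 = 0x1C8 (11 bits → U+01C8).

U+01C8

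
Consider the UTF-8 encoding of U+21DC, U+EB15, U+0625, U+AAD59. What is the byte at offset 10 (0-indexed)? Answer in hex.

0xB5

U+21DC → 3-byte form E2 87 9C at offsets 0–2.
U+EB15 → 3-byte form EE AC 95 at offsets 3–5.
U+0625 → 2-byte form D8 A5 at offsets 6–7.
U+AAD59 → 4-byte form F2 AA B5 99 at offsets 8–11.
Offset 10 falls in char 4's range; it's byte 3 of F2 AA B5 99 = 0xB5.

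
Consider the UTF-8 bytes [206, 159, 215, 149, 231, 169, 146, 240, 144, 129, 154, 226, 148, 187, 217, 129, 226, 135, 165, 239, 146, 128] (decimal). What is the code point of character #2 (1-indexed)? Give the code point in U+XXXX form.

U+05D5

Offset 0: leading byte 0xCE = 11001110 → 2-byte char #1 = CE 9F.
Offset 2: leading byte 0xD7 = 11010111 → 2-byte char #2 = D7 95.
Leading byte 0xD7 = 11010111 matches 110xxxxx → 2-byte sequence.
Byte 1: 0xD7 = 11010111, payload 10111 (5 bits).
Byte 2: 0x95 = 10010101 (10xxxxxx ✓), payload 010101.
Concatenate: 10111010101 = 0x5D5 (11 bits → U+05D5).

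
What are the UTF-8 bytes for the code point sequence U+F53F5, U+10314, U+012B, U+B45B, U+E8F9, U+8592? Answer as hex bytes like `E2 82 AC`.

F3 B5 8F B5 F0 90 8C 94 C4 AB EB 91 9B EE A3 B9 E8 96 92

U+F53F5: 4-byte form → F3 B5 8F B5.
U+10314: 4-byte form → F0 90 8C 94.
U+012B: 2-byte form → C4 AB.
U+B45B: 3-byte form → EB 91 9B.
U+E8F9: 3-byte form → EE A3 B9.
U+8592: 3-byte form → E8 96 92.
Concatenated (19 bytes): F3 B5 8F B5 F0 90 8C 94 C4 AB EB 91 9B EE A3 B9 E8 96 92.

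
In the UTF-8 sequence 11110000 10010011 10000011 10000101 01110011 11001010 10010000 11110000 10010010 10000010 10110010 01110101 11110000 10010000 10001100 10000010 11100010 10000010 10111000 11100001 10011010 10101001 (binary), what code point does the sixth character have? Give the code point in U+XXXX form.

Offset 0: leading byte 0xF0 = 11110000 → 4-byte char #1 = F0 93 83 85.
Offset 4: leading byte 0x73 = 01110011 → 1-byte char #2 = 73.
Offset 5: leading byte 0xCA = 11001010 → 2-byte char #3 = CA 90.
Offset 7: leading byte 0xF0 = 11110000 → 4-byte char #4 = F0 92 82 B2.
Offset 11: leading byte 0x75 = 01110101 → 1-byte char #5 = 75.
Offset 12: leading byte 0xF0 = 11110000 → 4-byte char #6 = F0 90 8C 82.
Leading byte 0xF0 = 11110000 matches 11110xxx → 4-byte sequence.
Byte 1: 0xF0 = 11110000, payload 000 (3 bits).
Byte 2: 0x90 = 10010000 (10xxxxxx ✓), payload 010000.
Byte 3: 0x8C = 10001100 (10xxxxxx ✓), payload 001100.
Byte 4: 0x82 = 10000010 (10xxxxxx ✓), payload 000010.
Concatenate: 000010000001100000010 = 0x10302 (21 bits → U+10302).

U+10302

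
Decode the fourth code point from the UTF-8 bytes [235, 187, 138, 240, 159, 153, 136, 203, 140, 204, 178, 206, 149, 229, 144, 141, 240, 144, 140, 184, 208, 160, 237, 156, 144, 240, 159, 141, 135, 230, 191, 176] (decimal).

Offset 0: leading byte 0xEB = 11101011 → 3-byte char #1 = EB BB 8A.
Offset 3: leading byte 0xF0 = 11110000 → 4-byte char #2 = F0 9F 99 88.
Offset 7: leading byte 0xCB = 11001011 → 2-byte char #3 = CB 8C.
Offset 9: leading byte 0xCC = 11001100 → 2-byte char #4 = CC B2.
Leading byte 0xCC = 11001100 matches 110xxxxx → 2-byte sequence.
Byte 1: 0xCC = 11001100, payload 01100 (5 bits).
Byte 2: 0xB2 = 10110010 (10xxxxxx ✓), payload 110010.
Concatenate: 01100110010 = 0x332 (11 bits → U+0332).

U+0332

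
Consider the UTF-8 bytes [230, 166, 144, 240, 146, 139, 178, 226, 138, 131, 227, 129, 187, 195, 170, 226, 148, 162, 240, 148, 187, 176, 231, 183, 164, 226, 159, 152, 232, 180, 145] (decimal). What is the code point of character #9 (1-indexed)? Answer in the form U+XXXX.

U+27D8

Offset 0: leading byte 0xE6 = 11100110 → 3-byte char #1 = E6 A6 90.
Offset 3: leading byte 0xF0 = 11110000 → 4-byte char #2 = F0 92 8B B2.
Offset 7: leading byte 0xE2 = 11100010 → 3-byte char #3 = E2 8A 83.
Offset 10: leading byte 0xE3 = 11100011 → 3-byte char #4 = E3 81 BB.
Offset 13: leading byte 0xC3 = 11000011 → 2-byte char #5 = C3 AA.
Offset 15: leading byte 0xE2 = 11100010 → 3-byte char #6 = E2 94 A2.
Offset 18: leading byte 0xF0 = 11110000 → 4-byte char #7 = F0 94 BB B0.
Offset 22: leading byte 0xE7 = 11100111 → 3-byte char #8 = E7 B7 A4.
Offset 25: leading byte 0xE2 = 11100010 → 3-byte char #9 = E2 9F 98.
Leading byte 0xE2 = 11100010 matches 1110xxxx → 3-byte sequence.
Byte 1: 0xE2 = 11100010, payload 0010 (4 bits).
Byte 2: 0x9F = 10011111 (10xxxxxx ✓), payload 011111.
Byte 3: 0x98 = 10011000 (10xxxxxx ✓), payload 011000.
Concatenate: 0010011111011000 = 0x27D8 (16 bits → U+27D8).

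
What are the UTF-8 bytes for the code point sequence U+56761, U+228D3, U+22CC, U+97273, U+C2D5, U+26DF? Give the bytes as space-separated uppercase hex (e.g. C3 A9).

U+56761: 4-byte form → F1 96 9D A1.
U+228D3: 4-byte form → F0 A2 A3 93.
U+22CC: 3-byte form → E2 8B 8C.
U+97273: 4-byte form → F2 97 89 B3.
U+C2D5: 3-byte form → EC 8B 95.
U+26DF: 3-byte form → E2 9B 9F.
Concatenated (21 bytes): F1 96 9D A1 F0 A2 A3 93 E2 8B 8C F2 97 89 B3 EC 8B 95 E2 9B 9F.

F1 96 9D A1 F0 A2 A3 93 E2 8B 8C F2 97 89 B3 EC 8B 95 E2 9B 9F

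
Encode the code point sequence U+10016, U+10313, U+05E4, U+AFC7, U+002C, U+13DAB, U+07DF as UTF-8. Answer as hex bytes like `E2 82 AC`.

F0 90 80 96 F0 90 8C 93 D7 A4 EA BF 87 2C F0 93 B6 AB DF 9F

U+10016: 4-byte form → F0 90 80 96.
U+10313: 4-byte form → F0 90 8C 93.
U+05E4: 2-byte form → D7 A4.
U+AFC7: 3-byte form → EA BF 87.
U+002C: 1-byte form → 2C.
U+13DAB: 4-byte form → F0 93 B6 AB.
U+07DF: 2-byte form → DF 9F.
Concatenated (20 bytes): F0 90 80 96 F0 90 8C 93 D7 A4 EA BF 87 2C F0 93 B6 AB DF 9F.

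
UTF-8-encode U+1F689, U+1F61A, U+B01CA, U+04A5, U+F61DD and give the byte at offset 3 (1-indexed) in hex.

0x9A

1-indexed offset 3 is 0-indexed offset 2.
U+1F689 → 4-byte form F0 9F 9A 89 at offsets 0–3.
Offset 2 falls in char 1's range; it's byte 3 of F0 9F 9A 89 = 0x9A.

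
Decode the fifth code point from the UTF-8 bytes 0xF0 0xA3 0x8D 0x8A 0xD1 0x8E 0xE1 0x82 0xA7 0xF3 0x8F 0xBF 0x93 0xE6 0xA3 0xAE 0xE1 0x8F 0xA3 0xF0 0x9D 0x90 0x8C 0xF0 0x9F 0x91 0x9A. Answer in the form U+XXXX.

U+68EE

Offset 0: leading byte 0xF0 = 11110000 → 4-byte char #1 = F0 A3 8D 8A.
Offset 4: leading byte 0xD1 = 11010001 → 2-byte char #2 = D1 8E.
Offset 6: leading byte 0xE1 = 11100001 → 3-byte char #3 = E1 82 A7.
Offset 9: leading byte 0xF3 = 11110011 → 4-byte char #4 = F3 8F BF 93.
Offset 13: leading byte 0xE6 = 11100110 → 3-byte char #5 = E6 A3 AE.
Leading byte 0xE6 = 11100110 matches 1110xxxx → 3-byte sequence.
Byte 1: 0xE6 = 11100110, payload 0110 (4 bits).
Byte 2: 0xA3 = 10100011 (10xxxxxx ✓), payload 100011.
Byte 3: 0xAE = 10101110 (10xxxxxx ✓), payload 101110.
Concatenate: 0110100011101110 = 0x68EE (16 bits → U+68EE).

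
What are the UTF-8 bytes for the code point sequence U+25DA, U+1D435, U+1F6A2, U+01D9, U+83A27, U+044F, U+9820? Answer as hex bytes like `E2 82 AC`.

U+25DA: 3-byte form → E2 97 9A.
U+1D435: 4-byte form → F0 9D 90 B5.
U+1F6A2: 4-byte form → F0 9F 9A A2.
U+01D9: 2-byte form → C7 99.
U+83A27: 4-byte form → F2 83 A8 A7.
U+044F: 2-byte form → D1 8F.
U+9820: 3-byte form → E9 A0 A0.
Concatenated (22 bytes): E2 97 9A F0 9D 90 B5 F0 9F 9A A2 C7 99 F2 83 A8 A7 D1 8F E9 A0 A0.

E2 97 9A F0 9D 90 B5 F0 9F 9A A2 C7 99 F2 83 A8 A7 D1 8F E9 A0 A0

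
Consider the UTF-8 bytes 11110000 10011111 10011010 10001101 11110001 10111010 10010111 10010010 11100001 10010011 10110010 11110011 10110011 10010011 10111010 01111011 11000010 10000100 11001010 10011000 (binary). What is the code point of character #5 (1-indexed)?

U+007B

Offset 0: leading byte 0xF0 = 11110000 → 4-byte char #1 = F0 9F 9A 8D.
Offset 4: leading byte 0xF1 = 11110001 → 4-byte char #2 = F1 BA 97 92.
Offset 8: leading byte 0xE1 = 11100001 → 3-byte char #3 = E1 93 B2.
Offset 11: leading byte 0xF3 = 11110011 → 4-byte char #4 = F3 B3 93 BA.
Offset 15: leading byte 0x7B = 01111011 → 1-byte char #5 = 7B.
Leading byte 0x7B = 01111011 matches 0xxxxxxx → 1-byte sequence.
Byte 1: 0x7B = 01111011, payload 1111011 (7 bits).
Concatenate: 1111011 = 0x7B (7 bits → U+007B).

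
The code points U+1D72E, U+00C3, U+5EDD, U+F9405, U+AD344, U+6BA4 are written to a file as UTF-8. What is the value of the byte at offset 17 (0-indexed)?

0xE6

U+1D72E → 4-byte form F0 9D 9C AE at offsets 0–3.
U+00C3 → 2-byte form C3 83 at offsets 4–5.
U+5EDD → 3-byte form E5 BB 9D at offsets 6–8.
U+F9405 → 4-byte form F3 B9 90 85 at offsets 9–12.
U+AD344 → 4-byte form F2 AD 8D 84 at offsets 13–16.
U+6BA4 → 3-byte form E6 AE A4 at offsets 17–19.
Offset 17 falls in char 6's range; it's byte 1 of E6 AE A4 = 0xE6.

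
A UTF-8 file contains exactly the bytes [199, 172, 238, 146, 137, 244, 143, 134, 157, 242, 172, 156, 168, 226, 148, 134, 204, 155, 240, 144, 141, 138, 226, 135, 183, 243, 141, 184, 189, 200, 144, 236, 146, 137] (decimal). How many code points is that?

Byte at offset 0: 0xC7 = 11000111 → 2-byte char (#1). Advance 2.
Byte at offset 2: 0xEE = 11101110 → 3-byte char (#2). Advance 3.
Byte at offset 5: 0xF4 = 11110100 → 4-byte char (#3). Advance 4.
Byte at offset 9: 0xF2 = 11110010 → 4-byte char (#4). Advance 4.
Byte at offset 13: 0xE2 = 11100010 → 3-byte char (#5). Advance 3.
Byte at offset 16: 0xCC = 11001100 → 2-byte char (#6). Advance 2.
Byte at offset 18: 0xF0 = 11110000 → 4-byte char (#7). Advance 4.
Byte at offset 22: 0xE2 = 11100010 → 3-byte char (#8). Advance 3.
Byte at offset 25: 0xF3 = 11110011 → 4-byte char (#9). Advance 4.
Byte at offset 29: 0xC8 = 11001000 → 2-byte char (#10). Advance 2.
Byte at offset 31: 0xEC = 11101100 → 3-byte char (#11). Advance 3.
Reached end at offset 34 after 11 code points.

11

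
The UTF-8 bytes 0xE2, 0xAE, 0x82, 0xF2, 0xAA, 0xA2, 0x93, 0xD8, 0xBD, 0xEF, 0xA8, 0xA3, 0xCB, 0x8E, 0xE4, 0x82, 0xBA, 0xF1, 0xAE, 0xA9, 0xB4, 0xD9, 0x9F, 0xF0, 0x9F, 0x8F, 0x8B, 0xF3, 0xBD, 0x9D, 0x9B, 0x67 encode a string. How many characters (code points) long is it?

Byte at offset 0: 0xE2 = 11100010 → 3-byte char (#1). Advance 3.
Byte at offset 3: 0xF2 = 11110010 → 4-byte char (#2). Advance 4.
Byte at offset 7: 0xD8 = 11011000 → 2-byte char (#3). Advance 2.
Byte at offset 9: 0xEF = 11101111 → 3-byte char (#4). Advance 3.
Byte at offset 12: 0xCB = 11001011 → 2-byte char (#5). Advance 2.
Byte at offset 14: 0xE4 = 11100100 → 3-byte char (#6). Advance 3.
Byte at offset 17: 0xF1 = 11110001 → 4-byte char (#7). Advance 4.
Byte at offset 21: 0xD9 = 11011001 → 2-byte char (#8). Advance 2.
Byte at offset 23: 0xF0 = 11110000 → 4-byte char (#9). Advance 4.
Byte at offset 27: 0xF3 = 11110011 → 4-byte char (#10). Advance 4.
Byte at offset 31: 0x67 = 01100111 → 1-byte char (#11). Advance 1.
Reached end at offset 32 after 11 code points.

11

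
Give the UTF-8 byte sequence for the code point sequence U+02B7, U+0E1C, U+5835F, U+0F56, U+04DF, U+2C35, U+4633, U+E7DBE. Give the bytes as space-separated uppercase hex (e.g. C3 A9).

U+02B7: 2-byte form → CA B7.
U+0E1C: 3-byte form → E0 B8 9C.
U+5835F: 4-byte form → F1 98 8D 9F.
U+0F56: 3-byte form → E0 BD 96.
U+04DF: 2-byte form → D3 9F.
U+2C35: 3-byte form → E2 B0 B5.
U+4633: 3-byte form → E4 98 B3.
U+E7DBE: 4-byte form → F3 A7 B6 BE.
Concatenated (24 bytes): CA B7 E0 B8 9C F1 98 8D 9F E0 BD 96 D3 9F E2 B0 B5 E4 98 B3 F3 A7 B6 BE.

CA B7 E0 B8 9C F1 98 8D 9F E0 BD 96 D3 9F E2 B0 B5 E4 98 B3 F3 A7 B6 BE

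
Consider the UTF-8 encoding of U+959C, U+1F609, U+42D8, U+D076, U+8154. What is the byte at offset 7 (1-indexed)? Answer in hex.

1-indexed offset 7 is 0-indexed offset 6.
U+959C → 3-byte form E9 96 9C at offsets 0–2.
U+1F609 → 4-byte form F0 9F 98 89 at offsets 3–6.
Offset 6 falls in char 2's range; it's byte 4 of F0 9F 98 89 = 0x89.

0x89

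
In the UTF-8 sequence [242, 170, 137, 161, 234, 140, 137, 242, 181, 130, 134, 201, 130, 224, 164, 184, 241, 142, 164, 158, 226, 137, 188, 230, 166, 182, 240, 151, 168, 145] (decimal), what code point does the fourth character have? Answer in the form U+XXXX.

Offset 0: leading byte 0xF2 = 11110010 → 4-byte char #1 = F2 AA 89 A1.
Offset 4: leading byte 0xEA = 11101010 → 3-byte char #2 = EA 8C 89.
Offset 7: leading byte 0xF2 = 11110010 → 4-byte char #3 = F2 B5 82 86.
Offset 11: leading byte 0xC9 = 11001001 → 2-byte char #4 = C9 82.
Leading byte 0xC9 = 11001001 matches 110xxxxx → 2-byte sequence.
Byte 1: 0xC9 = 11001001, payload 01001 (5 bits).
Byte 2: 0x82 = 10000010 (10xxxxxx ✓), payload 000010.
Concatenate: 01001000010 = 0x242 (11 bits → U+0242).

U+0242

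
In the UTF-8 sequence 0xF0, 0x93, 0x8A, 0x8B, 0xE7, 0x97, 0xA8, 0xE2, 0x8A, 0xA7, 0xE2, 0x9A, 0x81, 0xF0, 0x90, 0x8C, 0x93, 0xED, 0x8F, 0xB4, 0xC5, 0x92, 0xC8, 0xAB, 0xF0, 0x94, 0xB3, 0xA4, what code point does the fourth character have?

U+2681

Offset 0: leading byte 0xF0 = 11110000 → 4-byte char #1 = F0 93 8A 8B.
Offset 4: leading byte 0xE7 = 11100111 → 3-byte char #2 = E7 97 A8.
Offset 7: leading byte 0xE2 = 11100010 → 3-byte char #3 = E2 8A A7.
Offset 10: leading byte 0xE2 = 11100010 → 3-byte char #4 = E2 9A 81.
Leading byte 0xE2 = 11100010 matches 1110xxxx → 3-byte sequence.
Byte 1: 0xE2 = 11100010, payload 0010 (4 bits).
Byte 2: 0x9A = 10011010 (10xxxxxx ✓), payload 011010.
Byte 3: 0x81 = 10000001 (10xxxxxx ✓), payload 000001.
Concatenate: 0010011010000001 = 0x2681 (16 bits → U+2681).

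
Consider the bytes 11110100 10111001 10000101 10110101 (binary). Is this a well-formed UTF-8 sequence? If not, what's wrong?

Leading byte 0xF4 = 11110100 → 4-byte form.
Payload = 0x139175, which exceeds U+10FFFF, the maximum Unicode code point. (Leading bytes F5–FF, or F4 followed by ≥ 0x90, are invalid.)

invalid (encodes a value above U+10FFFF)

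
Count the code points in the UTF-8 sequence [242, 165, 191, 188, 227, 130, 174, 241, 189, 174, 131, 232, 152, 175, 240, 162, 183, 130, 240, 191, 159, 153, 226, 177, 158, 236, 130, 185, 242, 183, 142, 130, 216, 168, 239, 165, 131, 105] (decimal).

Byte at offset 0: 0xF2 = 11110010 → 4-byte char (#1). Advance 4.
Byte at offset 4: 0xE3 = 11100011 → 3-byte char (#2). Advance 3.
Byte at offset 7: 0xF1 = 11110001 → 4-byte char (#3). Advance 4.
Byte at offset 11: 0xE8 = 11101000 → 3-byte char (#4). Advance 3.
Byte at offset 14: 0xF0 = 11110000 → 4-byte char (#5). Advance 4.
Byte at offset 18: 0xF0 = 11110000 → 4-byte char (#6). Advance 4.
Byte at offset 22: 0xE2 = 11100010 → 3-byte char (#7). Advance 3.
Byte at offset 25: 0xEC = 11101100 → 3-byte char (#8). Advance 3.
Byte at offset 28: 0xF2 = 11110010 → 4-byte char (#9). Advance 4.
Byte at offset 32: 0xD8 = 11011000 → 2-byte char (#10). Advance 2.
Byte at offset 34: 0xEF = 11101111 → 3-byte char (#11). Advance 3.
Byte at offset 37: 0x69 = 01101001 → 1-byte char (#12). Advance 1.
Reached end at offset 38 after 12 code points.

12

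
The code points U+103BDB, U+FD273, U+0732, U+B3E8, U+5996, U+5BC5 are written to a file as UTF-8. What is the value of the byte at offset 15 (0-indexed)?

0x96

U+103BDB → 4-byte form F4 83 AF 9B at offsets 0–3.
U+FD273 → 4-byte form F3 BD 89 B3 at offsets 4–7.
U+0732 → 2-byte form DC B2 at offsets 8–9.
U+B3E8 → 3-byte form EB 8F A8 at offsets 10–12.
U+5996 → 3-byte form E5 A6 96 at offsets 13–15.
Offset 15 falls in char 5's range; it's byte 3 of E5 A6 96 = 0x96.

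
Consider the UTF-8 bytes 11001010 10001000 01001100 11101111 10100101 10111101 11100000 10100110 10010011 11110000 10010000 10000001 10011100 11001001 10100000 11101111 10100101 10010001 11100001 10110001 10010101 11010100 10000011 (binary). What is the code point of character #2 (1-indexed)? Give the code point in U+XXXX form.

U+004C

Offset 0: leading byte 0xCA = 11001010 → 2-byte char #1 = CA 88.
Offset 2: leading byte 0x4C = 01001100 → 1-byte char #2 = 4C.
Leading byte 0x4C = 01001100 matches 0xxxxxxx → 1-byte sequence.
Byte 1: 0x4C = 01001100, payload 1001100 (7 bits).
Concatenate: 1001100 = 0x4C (7 bits → U+004C).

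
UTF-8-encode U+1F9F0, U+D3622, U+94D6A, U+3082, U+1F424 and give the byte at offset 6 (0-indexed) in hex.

U+1F9F0 → 4-byte form F0 9F A7 B0 at offsets 0–3.
U+D3622 → 4-byte form F3 93 98 A2 at offsets 4–7.
Offset 6 falls in char 2's range; it's byte 3 of F3 93 98 A2 = 0x98.

0x98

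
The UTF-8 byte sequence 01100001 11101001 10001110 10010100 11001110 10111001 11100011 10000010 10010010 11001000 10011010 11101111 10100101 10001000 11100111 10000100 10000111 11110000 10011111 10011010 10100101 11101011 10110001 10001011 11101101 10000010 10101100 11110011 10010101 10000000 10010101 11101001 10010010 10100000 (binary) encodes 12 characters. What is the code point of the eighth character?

U+1F6A5

Offset 0: leading byte 0x61 = 01100001 → 1-byte char #1 = 61.
Offset 1: leading byte 0xE9 = 11101001 → 3-byte char #2 = E9 8E 94.
Offset 4: leading byte 0xCE = 11001110 → 2-byte char #3 = CE B9.
Offset 6: leading byte 0xE3 = 11100011 → 3-byte char #4 = E3 82 92.
Offset 9: leading byte 0xC8 = 11001000 → 2-byte char #5 = C8 9A.
Offset 11: leading byte 0xEF = 11101111 → 3-byte char #6 = EF A5 88.
Offset 14: leading byte 0xE7 = 11100111 → 3-byte char #7 = E7 84 87.
Offset 17: leading byte 0xF0 = 11110000 → 4-byte char #8 = F0 9F 9A A5.
Leading byte 0xF0 = 11110000 matches 11110xxx → 4-byte sequence.
Byte 1: 0xF0 = 11110000, payload 000 (3 bits).
Byte 2: 0x9F = 10011111 (10xxxxxx ✓), payload 011111.
Byte 3: 0x9A = 10011010 (10xxxxxx ✓), payload 011010.
Byte 4: 0xA5 = 10100101 (10xxxxxx ✓), payload 100101.
Concatenate: 000011111011010100101 = 0x1F6A5 (21 bits → U+1F6A5).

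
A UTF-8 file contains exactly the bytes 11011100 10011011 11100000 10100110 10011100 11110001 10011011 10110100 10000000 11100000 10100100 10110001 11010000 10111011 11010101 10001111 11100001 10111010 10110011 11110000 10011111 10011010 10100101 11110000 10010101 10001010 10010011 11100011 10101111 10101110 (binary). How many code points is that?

Byte at offset 0: 0xDC = 11011100 → 2-byte char (#1). Advance 2.
Byte at offset 2: 0xE0 = 11100000 → 3-byte char (#2). Advance 3.
Byte at offset 5: 0xF1 = 11110001 → 4-byte char (#3). Advance 4.
Byte at offset 9: 0xE0 = 11100000 → 3-byte char (#4). Advance 3.
Byte at offset 12: 0xD0 = 11010000 → 2-byte char (#5). Advance 2.
Byte at offset 14: 0xD5 = 11010101 → 2-byte char (#6). Advance 2.
Byte at offset 16: 0xE1 = 11100001 → 3-byte char (#7). Advance 3.
Byte at offset 19: 0xF0 = 11110000 → 4-byte char (#8). Advance 4.
Byte at offset 23: 0xF0 = 11110000 → 4-byte char (#9). Advance 4.
Byte at offset 27: 0xE3 = 11100011 → 3-byte char (#10). Advance 3.
Reached end at offset 30 after 10 code points.

10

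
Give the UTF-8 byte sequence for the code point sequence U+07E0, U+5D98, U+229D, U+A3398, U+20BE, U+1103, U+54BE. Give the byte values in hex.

DF A0 E5 B6 98 E2 8A 9D F2 A3 8E 98 E2 82 BE E1 84 83 E5 92 BE

U+07E0: 2-byte form → DF A0.
U+5D98: 3-byte form → E5 B6 98.
U+229D: 3-byte form → E2 8A 9D.
U+A3398: 4-byte form → F2 A3 8E 98.
U+20BE: 3-byte form → E2 82 BE.
U+1103: 3-byte form → E1 84 83.
U+54BE: 3-byte form → E5 92 BE.
Concatenated (21 bytes): DF A0 E5 B6 98 E2 8A 9D F2 A3 8E 98 E2 82 BE E1 84 83 E5 92 BE.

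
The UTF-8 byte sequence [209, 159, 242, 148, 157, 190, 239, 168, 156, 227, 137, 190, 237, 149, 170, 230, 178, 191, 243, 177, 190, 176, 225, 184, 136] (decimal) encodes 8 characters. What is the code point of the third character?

Offset 0: leading byte 0xD1 = 11010001 → 2-byte char #1 = D1 9F.
Offset 2: leading byte 0xF2 = 11110010 → 4-byte char #2 = F2 94 9D BE.
Offset 6: leading byte 0xEF = 11101111 → 3-byte char #3 = EF A8 9C.
Leading byte 0xEF = 11101111 matches 1110xxxx → 3-byte sequence.
Byte 1: 0xEF = 11101111, payload 1111 (4 bits).
Byte 2: 0xA8 = 10101000 (10xxxxxx ✓), payload 101000.
Byte 3: 0x9C = 10011100 (10xxxxxx ✓), payload 011100.
Concatenate: 1111101000011100 = 0xFA1C (16 bits → U+FA1C).

U+FA1C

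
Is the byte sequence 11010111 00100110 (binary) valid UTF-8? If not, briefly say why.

invalid (non-continuation byte where continuation expected)

Leading byte 0xD7 = 11010111 → 2-byte form.
Byte 2 is 0x26 = 00100110, which is not 10xxxxxx — expected a continuation byte.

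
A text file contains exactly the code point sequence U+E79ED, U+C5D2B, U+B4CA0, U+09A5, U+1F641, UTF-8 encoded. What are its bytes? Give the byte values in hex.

F3 A7 A7 AD F3 85 B4 AB F2 B4 B2 A0 E0 A6 A5 F0 9F 99 81

U+E79ED: 4-byte form → F3 A7 A7 AD.
U+C5D2B: 4-byte form → F3 85 B4 AB.
U+B4CA0: 4-byte form → F2 B4 B2 A0.
U+09A5: 3-byte form → E0 A6 A5.
U+1F641: 4-byte form → F0 9F 99 81.
Concatenated (19 bytes): F3 A7 A7 AD F3 85 B4 AB F2 B4 B2 A0 E0 A6 A5 F0 9F 99 81.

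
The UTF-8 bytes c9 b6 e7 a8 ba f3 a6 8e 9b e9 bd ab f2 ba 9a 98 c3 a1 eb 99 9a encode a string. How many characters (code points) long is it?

Byte at offset 0: 0xC9 = 11001001 → 2-byte char (#1). Advance 2.
Byte at offset 2: 0xE7 = 11100111 → 3-byte char (#2). Advance 3.
Byte at offset 5: 0xF3 = 11110011 → 4-byte char (#3). Advance 4.
Byte at offset 9: 0xE9 = 11101001 → 3-byte char (#4). Advance 3.
Byte at offset 12: 0xF2 = 11110010 → 4-byte char (#5). Advance 4.
Byte at offset 16: 0xC3 = 11000011 → 2-byte char (#6). Advance 2.
Byte at offset 18: 0xEB = 11101011 → 3-byte char (#7). Advance 3.
Reached end at offset 21 after 7 code points.

7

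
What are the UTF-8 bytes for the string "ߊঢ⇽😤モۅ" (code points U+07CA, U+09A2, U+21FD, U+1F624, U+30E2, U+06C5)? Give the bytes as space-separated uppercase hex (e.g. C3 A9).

DF 8A E0 A6 A2 E2 87 BD F0 9F 98 A4 E3 83 A2 DB 85

U+07CA: 2-byte form → DF 8A.
U+09A2: 3-byte form → E0 A6 A2.
U+21FD: 3-byte form → E2 87 BD.
U+1F624: 4-byte form → F0 9F 98 A4.
U+30E2: 3-byte form → E3 83 A2.
U+06C5: 2-byte form → DB 85.
Concatenated (17 bytes): DF 8A E0 A6 A2 E2 87 BD F0 9F 98 A4 E3 83 A2 DB 85.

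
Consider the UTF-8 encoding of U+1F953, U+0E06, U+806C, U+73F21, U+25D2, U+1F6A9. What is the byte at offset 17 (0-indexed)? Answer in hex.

0xF0

U+1F953 → 4-byte form F0 9F A5 93 at offsets 0–3.
U+0E06 → 3-byte form E0 B8 86 at offsets 4–6.
U+806C → 3-byte form E8 81 AC at offsets 7–9.
U+73F21 → 4-byte form F1 B3 BC A1 at offsets 10–13.
U+25D2 → 3-byte form E2 97 92 at offsets 14–16.
U+1F6A9 → 4-byte form F0 9F 9A A9 at offsets 17–20.
Offset 17 falls in char 6's range; it's byte 1 of F0 9F 9A A9 = 0xF0.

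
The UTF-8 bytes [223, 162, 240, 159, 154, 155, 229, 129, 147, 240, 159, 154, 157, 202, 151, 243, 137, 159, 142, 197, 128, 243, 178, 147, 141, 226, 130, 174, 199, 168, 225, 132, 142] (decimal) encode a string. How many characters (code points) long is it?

11

Byte at offset 0: 0xDF = 11011111 → 2-byte char (#1). Advance 2.
Byte at offset 2: 0xF0 = 11110000 → 4-byte char (#2). Advance 4.
Byte at offset 6: 0xE5 = 11100101 → 3-byte char (#3). Advance 3.
Byte at offset 9: 0xF0 = 11110000 → 4-byte char (#4). Advance 4.
Byte at offset 13: 0xCA = 11001010 → 2-byte char (#5). Advance 2.
Byte at offset 15: 0xF3 = 11110011 → 4-byte char (#6). Advance 4.
Byte at offset 19: 0xC5 = 11000101 → 2-byte char (#7). Advance 2.
Byte at offset 21: 0xF3 = 11110011 → 4-byte char (#8). Advance 4.
Byte at offset 25: 0xE2 = 11100010 → 3-byte char (#9). Advance 3.
Byte at offset 28: 0xC7 = 11000111 → 2-byte char (#10). Advance 2.
Byte at offset 30: 0xE1 = 11100001 → 3-byte char (#11). Advance 3.
Reached end at offset 33 after 11 code points.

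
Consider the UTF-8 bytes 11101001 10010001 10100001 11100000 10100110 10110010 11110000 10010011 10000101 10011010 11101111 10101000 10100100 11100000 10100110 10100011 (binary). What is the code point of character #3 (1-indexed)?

Offset 0: leading byte 0xE9 = 11101001 → 3-byte char #1 = E9 91 A1.
Offset 3: leading byte 0xE0 = 11100000 → 3-byte char #2 = E0 A6 B2.
Offset 6: leading byte 0xF0 = 11110000 → 4-byte char #3 = F0 93 85 9A.
Leading byte 0xF0 = 11110000 matches 11110xxx → 4-byte sequence.
Byte 1: 0xF0 = 11110000, payload 000 (3 bits).
Byte 2: 0x93 = 10010011 (10xxxxxx ✓), payload 010011.
Byte 3: 0x85 = 10000101 (10xxxxxx ✓), payload 000101.
Byte 4: 0x9A = 10011010 (10xxxxxx ✓), payload 011010.
Concatenate: 000010011000101011010 = 0x1315A (21 bits → U+1315A).

U+1315A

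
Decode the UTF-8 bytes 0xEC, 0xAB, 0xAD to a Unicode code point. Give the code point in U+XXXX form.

Leading byte 0xEC = 11101100 matches 1110xxxx → 3-byte sequence.
Byte 1: 0xEC = 11101100, payload 1100 (4 bits).
Byte 2: 0xAB = 10101011 (10xxxxxx ✓), payload 101011.
Byte 3: 0xAD = 10101101 (10xxxxxx ✓), payload 101101.
Concatenate: 1100101011101101 = 0xCAED (16 bits → U+CAED).

U+CAED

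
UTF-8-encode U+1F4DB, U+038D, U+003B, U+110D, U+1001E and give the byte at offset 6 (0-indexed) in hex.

U+1F4DB → 4-byte form F0 9F 93 9B at offsets 0–3.
U+038D → 2-byte form CE 8D at offsets 4–5.
U+003B → 1-byte form 3B at offsets 6–6.
Offset 6 falls in char 3's range; it's byte 1 of 3B = 0x3B.

0x3B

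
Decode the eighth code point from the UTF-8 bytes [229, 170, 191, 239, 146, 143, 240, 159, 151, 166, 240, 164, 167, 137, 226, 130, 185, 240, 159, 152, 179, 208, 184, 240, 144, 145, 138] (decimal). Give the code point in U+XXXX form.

Offset 0: leading byte 0xE5 = 11100101 → 3-byte char #1 = E5 AA BF.
Offset 3: leading byte 0xEF = 11101111 → 3-byte char #2 = EF 92 8F.
Offset 6: leading byte 0xF0 = 11110000 → 4-byte char #3 = F0 9F 97 A6.
Offset 10: leading byte 0xF0 = 11110000 → 4-byte char #4 = F0 A4 A7 89.
Offset 14: leading byte 0xE2 = 11100010 → 3-byte char #5 = E2 82 B9.
Offset 17: leading byte 0xF0 = 11110000 → 4-byte char #6 = F0 9F 98 B3.
Offset 21: leading byte 0xD0 = 11010000 → 2-byte char #7 = D0 B8.
Offset 23: leading byte 0xF0 = 11110000 → 4-byte char #8 = F0 90 91 8A.
Leading byte 0xF0 = 11110000 matches 11110xxx → 4-byte sequence.
Byte 1: 0xF0 = 11110000, payload 000 (3 bits).
Byte 2: 0x90 = 10010000 (10xxxxxx ✓), payload 010000.
Byte 3: 0x91 = 10010001 (10xxxxxx ✓), payload 010001.
Byte 4: 0x8A = 10001010 (10xxxxxx ✓), payload 001010.
Concatenate: 000010000010001001010 = 0x1044A (21 bits → U+1044A).

U+1044A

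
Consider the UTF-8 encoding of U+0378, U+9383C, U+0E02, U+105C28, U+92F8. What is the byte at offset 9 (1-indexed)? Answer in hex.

1-indexed offset 9 is 0-indexed offset 8.
U+0378 → 2-byte form CD B8 at offsets 0–1.
U+9383C → 4-byte form F2 93 A0 BC at offsets 2–5.
U+0E02 → 3-byte form E0 B8 82 at offsets 6–8.
Offset 8 falls in char 3's range; it's byte 3 of E0 B8 82 = 0x82.

0x82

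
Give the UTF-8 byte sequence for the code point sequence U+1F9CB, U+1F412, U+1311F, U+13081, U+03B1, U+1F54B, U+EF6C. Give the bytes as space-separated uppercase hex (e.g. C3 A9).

F0 9F A7 8B F0 9F 90 92 F0 93 84 9F F0 93 82 81 CE B1 F0 9F 95 8B EE BD AC

U+1F9CB: 4-byte form → F0 9F A7 8B.
U+1F412: 4-byte form → F0 9F 90 92.
U+1311F: 4-byte form → F0 93 84 9F.
U+13081: 4-byte form → F0 93 82 81.
U+03B1: 2-byte form → CE B1.
U+1F54B: 4-byte form → F0 9F 95 8B.
U+EF6C: 3-byte form → EE BD AC.
Concatenated (25 bytes): F0 9F A7 8B F0 9F 90 92 F0 93 84 9F F0 93 82 81 CE B1 F0 9F 95 8B EE BD AC.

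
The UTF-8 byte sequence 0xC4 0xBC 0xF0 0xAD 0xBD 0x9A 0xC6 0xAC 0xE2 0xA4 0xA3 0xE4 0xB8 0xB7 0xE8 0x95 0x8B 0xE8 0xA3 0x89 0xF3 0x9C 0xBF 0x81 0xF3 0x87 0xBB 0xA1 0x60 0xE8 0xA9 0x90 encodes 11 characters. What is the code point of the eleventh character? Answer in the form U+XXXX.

U+8A50

Offset 0: leading byte 0xC4 = 11000100 → 2-byte char #1 = C4 BC.
Offset 2: leading byte 0xF0 = 11110000 → 4-byte char #2 = F0 AD BD 9A.
Offset 6: leading byte 0xC6 = 11000110 → 2-byte char #3 = C6 AC.
Offset 8: leading byte 0xE2 = 11100010 → 3-byte char #4 = E2 A4 A3.
Offset 11: leading byte 0xE4 = 11100100 → 3-byte char #5 = E4 B8 B7.
Offset 14: leading byte 0xE8 = 11101000 → 3-byte char #6 = E8 95 8B.
Offset 17: leading byte 0xE8 = 11101000 → 3-byte char #7 = E8 A3 89.
Offset 20: leading byte 0xF3 = 11110011 → 4-byte char #8 = F3 9C BF 81.
Offset 24: leading byte 0xF3 = 11110011 → 4-byte char #9 = F3 87 BB A1.
Offset 28: leading byte 0x60 = 01100000 → 1-byte char #10 = 60.
Offset 29: leading byte 0xE8 = 11101000 → 3-byte char #11 = E8 A9 90.
Leading byte 0xE8 = 11101000 matches 1110xxxx → 3-byte sequence.
Byte 1: 0xE8 = 11101000, payload 1000 (4 bits).
Byte 2: 0xA9 = 10101001 (10xxxxxx ✓), payload 101001.
Byte 3: 0x90 = 10010000 (10xxxxxx ✓), payload 010000.
Concatenate: 1000101001010000 = 0x8A50 (16 bits → U+8A50).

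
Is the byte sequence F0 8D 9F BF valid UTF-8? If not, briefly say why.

invalid (overlong encoding)

Leading byte 0xF0 = 11110000 → 4-byte form.
Continuation bytes all match 10xxxxxx. Payload decodes to 0xD7FF.
But 0xD7FF < 0x10000, the minimum for a 4-byte sequence — this is an overlong encoding.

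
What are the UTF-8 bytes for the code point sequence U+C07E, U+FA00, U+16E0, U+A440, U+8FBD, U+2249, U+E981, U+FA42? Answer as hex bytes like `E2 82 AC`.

EC 81 BE EF A8 80 E1 9B A0 EA 91 80 E8 BE BD E2 89 89 EE A6 81 EF A9 82

U+C07E: 3-byte form → EC 81 BE.
U+FA00: 3-byte form → EF A8 80.
U+16E0: 3-byte form → E1 9B A0.
U+A440: 3-byte form → EA 91 80.
U+8FBD: 3-byte form → E8 BE BD.
U+2249: 3-byte form → E2 89 89.
U+E981: 3-byte form → EE A6 81.
U+FA42: 3-byte form → EF A9 82.
Concatenated (24 bytes): EC 81 BE EF A8 80 E1 9B A0 EA 91 80 E8 BE BD E2 89 89 EE A6 81 EF A9 82.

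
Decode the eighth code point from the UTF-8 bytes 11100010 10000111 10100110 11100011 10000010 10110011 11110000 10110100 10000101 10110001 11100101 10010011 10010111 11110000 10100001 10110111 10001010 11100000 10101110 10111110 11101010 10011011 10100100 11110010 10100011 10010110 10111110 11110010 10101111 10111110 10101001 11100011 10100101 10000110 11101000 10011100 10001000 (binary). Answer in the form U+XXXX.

Offset 0: leading byte 0xE2 = 11100010 → 3-byte char #1 = E2 87 A6.
Offset 3: leading byte 0xE3 = 11100011 → 3-byte char #2 = E3 82 B3.
Offset 6: leading byte 0xF0 = 11110000 → 4-byte char #3 = F0 B4 85 B1.
Offset 10: leading byte 0xE5 = 11100101 → 3-byte char #4 = E5 93 97.
Offset 13: leading byte 0xF0 = 11110000 → 4-byte char #5 = F0 A1 B7 8A.
Offset 17: leading byte 0xE0 = 11100000 → 3-byte char #6 = E0 AE BE.
Offset 20: leading byte 0xEA = 11101010 → 3-byte char #7 = EA 9B A4.
Offset 23: leading byte 0xF2 = 11110010 → 4-byte char #8 = F2 A3 96 BE.
Leading byte 0xF2 = 11110010 matches 11110xxx → 4-byte sequence.
Byte 1: 0xF2 = 11110010, payload 010 (3 bits).
Byte 2: 0xA3 = 10100011 (10xxxxxx ✓), payload 100011.
Byte 3: 0x96 = 10010110 (10xxxxxx ✓), payload 010110.
Byte 4: 0xBE = 10111110 (10xxxxxx ✓), payload 111110.
Concatenate: 010100011010110111110 = 0xA35BE (21 bits → U+A35BE).

U+A35BE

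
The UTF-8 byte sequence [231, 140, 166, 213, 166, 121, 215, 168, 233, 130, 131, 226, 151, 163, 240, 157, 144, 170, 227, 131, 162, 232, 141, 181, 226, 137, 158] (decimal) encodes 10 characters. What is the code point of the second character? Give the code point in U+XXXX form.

Offset 0: leading byte 0xE7 = 11100111 → 3-byte char #1 = E7 8C A6.
Offset 3: leading byte 0xD5 = 11010101 → 2-byte char #2 = D5 A6.
Leading byte 0xD5 = 11010101 matches 110xxxxx → 2-byte sequence.
Byte 1: 0xD5 = 11010101, payload 10101 (5 bits).
Byte 2: 0xA6 = 10100110 (10xxxxxx ✓), payload 100110.
Concatenate: 10101100110 = 0x566 (11 bits → U+0566).

U+0566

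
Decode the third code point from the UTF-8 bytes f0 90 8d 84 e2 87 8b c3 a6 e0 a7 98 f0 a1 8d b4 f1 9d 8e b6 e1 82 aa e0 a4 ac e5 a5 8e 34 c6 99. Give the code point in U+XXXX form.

U+00E6

Offset 0: leading byte 0xF0 = 11110000 → 4-byte char #1 = F0 90 8D 84.
Offset 4: leading byte 0xE2 = 11100010 → 3-byte char #2 = E2 87 8B.
Offset 7: leading byte 0xC3 = 11000011 → 2-byte char #3 = C3 A6.
Leading byte 0xC3 = 11000011 matches 110xxxxx → 2-byte sequence.
Byte 1: 0xC3 = 11000011, payload 00011 (5 bits).
Byte 2: 0xA6 = 10100110 (10xxxxxx ✓), payload 100110.
Concatenate: 00011100110 = 0xE6 (11 bits → U+00E6).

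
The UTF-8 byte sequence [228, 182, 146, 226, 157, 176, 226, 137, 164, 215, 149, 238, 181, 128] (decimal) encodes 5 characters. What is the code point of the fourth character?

Offset 0: leading byte 0xE4 = 11100100 → 3-byte char #1 = E4 B6 92.
Offset 3: leading byte 0xE2 = 11100010 → 3-byte char #2 = E2 9D B0.
Offset 6: leading byte 0xE2 = 11100010 → 3-byte char #3 = E2 89 A4.
Offset 9: leading byte 0xD7 = 11010111 → 2-byte char #4 = D7 95.
Leading byte 0xD7 = 11010111 matches 110xxxxx → 2-byte sequence.
Byte 1: 0xD7 = 11010111, payload 10111 (5 bits).
Byte 2: 0x95 = 10010101 (10xxxxxx ✓), payload 010101.
Concatenate: 10111010101 = 0x5D5 (11 bits → U+05D5).

U+05D5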